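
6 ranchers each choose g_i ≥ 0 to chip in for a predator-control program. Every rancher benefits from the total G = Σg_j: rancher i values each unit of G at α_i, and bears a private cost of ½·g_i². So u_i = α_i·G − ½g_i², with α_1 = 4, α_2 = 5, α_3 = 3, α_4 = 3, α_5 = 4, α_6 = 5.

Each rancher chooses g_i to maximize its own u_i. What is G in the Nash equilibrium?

Rancher i's FOC: ∂u_i/∂g_i = α_i − g_i = 0, so g_i* = α_i.
NE contributions = (4, 5, 3, 3, 4, 5); G = 24.

24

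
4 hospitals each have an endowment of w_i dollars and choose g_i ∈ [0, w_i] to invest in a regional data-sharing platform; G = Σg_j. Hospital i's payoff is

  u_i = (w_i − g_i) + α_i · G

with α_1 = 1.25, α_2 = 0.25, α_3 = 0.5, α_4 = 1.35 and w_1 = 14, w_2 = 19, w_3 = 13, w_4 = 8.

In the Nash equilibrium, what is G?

22

∂u_i/∂g_i = α_i − 1, so hospital i contributes w_i if α_i > 1, else 0.
α_i > 1 for i ∈ {1, 4}; NE contributions (14, 0, 0, 8), G = 22.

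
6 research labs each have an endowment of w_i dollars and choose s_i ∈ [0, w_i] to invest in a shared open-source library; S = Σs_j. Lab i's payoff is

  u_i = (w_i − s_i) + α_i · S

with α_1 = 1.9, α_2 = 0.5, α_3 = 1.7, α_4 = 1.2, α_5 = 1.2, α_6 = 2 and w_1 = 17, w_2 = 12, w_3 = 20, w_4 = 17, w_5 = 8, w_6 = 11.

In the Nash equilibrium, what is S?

73

∂u_i/∂s_i = α_i − 1, so lab i contributes w_i if α_i > 1, else 0.
α_i > 1 for i ∈ {1, 3, 4, 5, 6}; NE contributions (17, 0, 20, 17, 8, 11), S = 73.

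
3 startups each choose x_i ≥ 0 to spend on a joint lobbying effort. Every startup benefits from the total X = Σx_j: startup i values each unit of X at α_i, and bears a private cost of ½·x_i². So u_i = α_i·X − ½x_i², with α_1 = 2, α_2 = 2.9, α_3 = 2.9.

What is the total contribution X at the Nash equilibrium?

Startup i's FOC: ∂u_i/∂x_i = α_i − x_i = 0, so x_i* = α_i.
NE contributions = (2, 2.9, 2.9); X = 7.8.

7.8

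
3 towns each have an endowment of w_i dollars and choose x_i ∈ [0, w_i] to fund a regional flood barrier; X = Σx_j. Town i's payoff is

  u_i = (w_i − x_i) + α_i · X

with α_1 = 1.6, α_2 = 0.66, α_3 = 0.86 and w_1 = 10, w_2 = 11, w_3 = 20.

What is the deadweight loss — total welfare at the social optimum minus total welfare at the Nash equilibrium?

65.72

∂u_i/∂x_i = α_i − 1, so town i contributes w_i if α_i > 1, else 0.
α_i > 1 for i ∈ {1}; NE contributions (10, 0, 0), X = 10.
W^NE = Σw_i − X^NE + (Σα_i)·X^NE = 41 + 2.12·10 = 62.2.
Planner: ∂(Σu_j)/∂x_i = Σα_j − 1 = 2.12 > 0, so everyone contributes w_i; X^SO = 41, W^SO = 41 + 2.12·41 = 127.92.
Deadweight loss = 65.72.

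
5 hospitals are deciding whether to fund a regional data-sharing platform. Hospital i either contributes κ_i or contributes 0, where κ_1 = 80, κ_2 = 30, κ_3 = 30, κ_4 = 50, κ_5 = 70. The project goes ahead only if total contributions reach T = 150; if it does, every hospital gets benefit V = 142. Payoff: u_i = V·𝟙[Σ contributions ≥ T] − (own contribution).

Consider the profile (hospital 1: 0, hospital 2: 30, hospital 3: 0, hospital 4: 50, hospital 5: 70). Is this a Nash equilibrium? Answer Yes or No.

Total = 150 ≥ 150: provided.
Hospital 1 (pledges 0, payoff 142): pledging 80 → total 230, payoff 62. No gain.
Hospital 2 (pledges 30, payoff 112): dropping to 0 → total 120, payoff 0. No gain.
Hospital 3 (pledges 0, payoff 142): pledging 30 → total 180, payoff 112. No gain.
Hospital 4 (pledges 50, payoff 92): dropping to 0 → total 100, payoff 0. No gain.
Hospital 5 (pledges 70, payoff 72): dropping to 0 → total 80, payoff 0. No gain.

Yes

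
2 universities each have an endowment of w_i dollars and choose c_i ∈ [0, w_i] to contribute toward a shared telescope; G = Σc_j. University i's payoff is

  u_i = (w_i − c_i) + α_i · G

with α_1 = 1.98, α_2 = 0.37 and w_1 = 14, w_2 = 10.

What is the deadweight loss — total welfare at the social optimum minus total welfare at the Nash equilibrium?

13.5

∂u_i/∂c_i = α_i − 1, so university i contributes w_i if α_i > 1, else 0.
α_i > 1 for i ∈ {1}; NE contributions (14, 0), G = 14.
W^NE = Σw_i − G^NE + (Σα_i)·G^NE = 24 + 1.35·14 = 42.9.
Planner: ∂(Σu_j)/∂c_i = Σα_j − 1 = 1.35 > 0, so everyone contributes w_i; G^SO = 24, W^SO = 24 + 1.35·24 = 56.4.
Deadweight loss = 13.5.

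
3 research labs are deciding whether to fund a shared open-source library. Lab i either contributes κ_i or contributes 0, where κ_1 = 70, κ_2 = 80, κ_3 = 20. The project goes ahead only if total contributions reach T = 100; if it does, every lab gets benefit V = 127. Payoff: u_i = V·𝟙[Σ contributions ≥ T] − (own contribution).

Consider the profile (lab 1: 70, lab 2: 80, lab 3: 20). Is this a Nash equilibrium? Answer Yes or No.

Total = 170 ≥ 100: provided.
Lab 1 (pledges 70, payoff 57): dropping to 0 → total 100, payoff 127. Profitable deviation.

No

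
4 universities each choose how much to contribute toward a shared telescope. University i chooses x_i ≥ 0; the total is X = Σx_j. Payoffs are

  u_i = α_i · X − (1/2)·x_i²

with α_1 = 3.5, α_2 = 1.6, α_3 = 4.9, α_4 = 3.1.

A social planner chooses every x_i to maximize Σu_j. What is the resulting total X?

52.4

Planner FOC: ∂(Σu_j)/∂x_i = (Σα_j) − x_i = 0, so x_i^SO = Σα_j = 13.1 for every i; X^SO = 52.4.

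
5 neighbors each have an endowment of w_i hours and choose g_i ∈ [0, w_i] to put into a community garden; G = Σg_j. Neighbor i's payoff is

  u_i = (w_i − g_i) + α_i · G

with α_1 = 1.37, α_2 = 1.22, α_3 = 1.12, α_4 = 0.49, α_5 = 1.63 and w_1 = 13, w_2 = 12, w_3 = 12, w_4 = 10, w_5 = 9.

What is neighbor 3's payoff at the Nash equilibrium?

51.52

∂u_i/∂g_i = α_i − 1, so neighbor i contributes w_i if α_i > 1, else 0.
α_i > 1 for i ∈ {1, 2, 3, 5}; NE contributions (13, 12, 12, 0, 9), G = 46.
u_3 = (12 − 12) + 1.12·46 = 51.52.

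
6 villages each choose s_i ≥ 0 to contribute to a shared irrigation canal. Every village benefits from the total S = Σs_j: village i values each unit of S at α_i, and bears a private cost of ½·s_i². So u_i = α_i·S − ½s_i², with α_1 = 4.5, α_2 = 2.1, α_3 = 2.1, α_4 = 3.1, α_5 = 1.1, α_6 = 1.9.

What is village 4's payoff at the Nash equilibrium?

Village i's FOC: ∂u_i/∂s_i = α_i − s_i = 0, so s_i* = α_i.
NE contributions = (4.5, 2.1, 2.1, 3.1, 1.1, 1.9); S = 14.8.
u_4 = α_4·S − ½·(s_4)² = 3.1·14.8 − ½·3.1² = 41.075.

41.075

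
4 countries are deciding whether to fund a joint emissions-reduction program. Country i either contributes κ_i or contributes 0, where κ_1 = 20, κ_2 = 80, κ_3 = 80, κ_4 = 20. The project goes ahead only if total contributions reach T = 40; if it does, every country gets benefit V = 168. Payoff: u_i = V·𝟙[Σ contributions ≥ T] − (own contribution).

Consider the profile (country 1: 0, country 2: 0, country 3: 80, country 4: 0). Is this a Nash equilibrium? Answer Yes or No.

Total = 80 ≥ 40: provided.
Country 1 (pledges 0, payoff 168): pledging 20 → total 100, payoff 148. No gain.
Country 2 (pledges 0, payoff 168): pledging 80 → total 160, payoff 88. No gain.
Country 3 (pledges 80, payoff 88): dropping to 0 → total 0, payoff 0. No gain.
Country 4 (pledges 0, payoff 168): pledging 20 → total 100, payoff 148. No gain.

Yes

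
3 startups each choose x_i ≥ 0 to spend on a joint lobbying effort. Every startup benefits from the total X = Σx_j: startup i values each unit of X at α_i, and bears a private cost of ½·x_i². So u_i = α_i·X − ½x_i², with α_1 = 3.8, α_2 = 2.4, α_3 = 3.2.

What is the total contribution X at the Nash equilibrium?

9.4

Startup i's FOC: ∂u_i/∂x_i = α_i − x_i = 0, so x_i* = α_i.
NE contributions = (3.8, 2.4, 3.2); X = 9.4.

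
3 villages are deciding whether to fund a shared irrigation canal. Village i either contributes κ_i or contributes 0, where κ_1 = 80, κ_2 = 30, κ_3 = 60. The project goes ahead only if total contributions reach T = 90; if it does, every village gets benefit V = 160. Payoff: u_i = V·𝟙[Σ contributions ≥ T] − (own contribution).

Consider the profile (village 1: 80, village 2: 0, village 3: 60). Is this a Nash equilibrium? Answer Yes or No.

Yes

Total = 140 ≥ 90: provided.
Village 1 (pledges 80, payoff 80): dropping to 0 → total 60, payoff 0. No gain.
Village 2 (pledges 0, payoff 160): pledging 30 → total 170, payoff 130. No gain.
Village 3 (pledges 60, payoff 100): dropping to 0 → total 80, payoff 0. No gain.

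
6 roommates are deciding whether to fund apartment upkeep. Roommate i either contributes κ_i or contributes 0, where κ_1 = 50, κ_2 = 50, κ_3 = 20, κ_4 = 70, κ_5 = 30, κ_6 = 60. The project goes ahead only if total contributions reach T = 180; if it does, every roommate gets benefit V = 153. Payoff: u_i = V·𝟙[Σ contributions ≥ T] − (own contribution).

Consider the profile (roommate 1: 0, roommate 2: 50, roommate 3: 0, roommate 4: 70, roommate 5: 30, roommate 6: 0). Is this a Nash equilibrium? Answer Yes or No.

No

Total = 150 < 180: not provided.
Roommate 1 (pledges 0, payoff 0): pledging 50 → total 200, payoff 103. Profitable deviation.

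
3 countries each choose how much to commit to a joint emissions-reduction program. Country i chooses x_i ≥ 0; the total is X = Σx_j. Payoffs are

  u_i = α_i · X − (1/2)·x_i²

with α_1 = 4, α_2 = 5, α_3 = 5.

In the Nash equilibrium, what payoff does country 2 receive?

Country i's FOC: ∂u_i/∂x_i = α_i − x_i = 0, so x_i* = α_i.
NE contributions = (4, 5, 5); X = 14.
u_2 = α_2·X − ½·(x_2)² = 5·14 − ½·5² = 57.5.

57.5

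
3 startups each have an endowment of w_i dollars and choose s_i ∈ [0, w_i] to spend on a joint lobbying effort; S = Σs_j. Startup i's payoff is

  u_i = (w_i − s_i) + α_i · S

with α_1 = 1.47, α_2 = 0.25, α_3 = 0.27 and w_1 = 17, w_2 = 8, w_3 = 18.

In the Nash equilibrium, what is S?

∂u_i/∂s_i = α_i − 1, so startup i contributes w_i if α_i > 1, else 0.
α_i > 1 for i ∈ {1}; NE contributions (17, 0, 0), S = 17.

17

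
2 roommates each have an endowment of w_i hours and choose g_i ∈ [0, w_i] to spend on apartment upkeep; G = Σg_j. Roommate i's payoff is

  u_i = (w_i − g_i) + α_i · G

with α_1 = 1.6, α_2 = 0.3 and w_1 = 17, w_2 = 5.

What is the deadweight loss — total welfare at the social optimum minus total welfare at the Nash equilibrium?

4.5

∂u_i/∂g_i = α_i − 1, so roommate i contributes w_i if α_i > 1, else 0.
α_i > 1 for i ∈ {1}; NE contributions (17, 0), G = 17.
W^NE = Σw_i − G^NE + (Σα_i)·G^NE = 22 + 0.9·17 = 37.3.
Planner: ∂(Σu_j)/∂g_i = Σα_j − 1 = 0.9 > 0, so everyone contributes w_i; G^SO = 22, W^SO = 22 + 0.9·22 = 41.8.
Deadweight loss = 4.5.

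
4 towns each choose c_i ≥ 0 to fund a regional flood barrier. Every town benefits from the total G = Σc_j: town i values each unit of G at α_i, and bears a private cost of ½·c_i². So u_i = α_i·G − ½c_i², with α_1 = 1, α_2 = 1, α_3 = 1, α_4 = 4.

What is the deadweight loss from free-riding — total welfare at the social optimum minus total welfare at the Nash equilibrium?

Town i's FOC: ∂u_i/∂c_i = α_i − c_i = 0, so c_i* = α_i.
NE contributions = (1, 1, 1, 4); G = 7.
W^NE = (Σα)·G − ½Σα_i² = 7² − ½·19 = 39.5.
Planner sets c_i = Σα_j = 7 for every i, so G^SO = 4·7 = 28.
W^SO = (Σα)·G^SO − ½·4·(Σα)² = (4/2)·7² = 98.
Deadweight loss = W^SO − W^NE = 58.5.

58.5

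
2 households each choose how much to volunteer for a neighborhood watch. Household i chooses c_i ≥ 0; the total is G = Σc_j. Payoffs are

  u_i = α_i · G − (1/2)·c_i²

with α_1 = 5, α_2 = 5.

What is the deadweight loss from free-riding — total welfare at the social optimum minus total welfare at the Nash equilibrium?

Household i's FOC: ∂u_i/∂c_i = α_i − c_i = 0, so c_i* = α_i.
NE contributions = (5, 5); G = 10.
W^NE = (Σα)·G − ½Σα_i² = 10² − ½·50 = 75.
Planner sets c_i = Σα_j = 10 for every i, so G^SO = 2·10 = 20.
W^SO = (Σα)·G^SO − ½·2·(Σα)² = (2/2)·10² = 100.
Deadweight loss = W^SO − W^NE = 25.

25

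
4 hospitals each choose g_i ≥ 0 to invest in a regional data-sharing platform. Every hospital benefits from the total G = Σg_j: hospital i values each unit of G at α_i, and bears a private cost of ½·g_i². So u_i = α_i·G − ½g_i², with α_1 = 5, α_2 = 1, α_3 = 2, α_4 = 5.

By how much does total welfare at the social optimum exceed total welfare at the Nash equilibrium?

196.5

Hospital i's FOC: ∂u_i/∂g_i = α_i − g_i = 0, so g_i* = α_i.
NE contributions = (5, 1, 2, 5); G = 13.
W^NE = (Σα)·G − ½Σα_i² = 13² − ½·55 = 141.5.
Planner sets g_i = Σα_j = 13 for every i, so G^SO = 4·13 = 52.
W^SO = (Σα)·G^SO − ½·4·(Σα)² = (4/2)·13² = 338.
Deadweight loss = W^SO − W^NE = 196.5.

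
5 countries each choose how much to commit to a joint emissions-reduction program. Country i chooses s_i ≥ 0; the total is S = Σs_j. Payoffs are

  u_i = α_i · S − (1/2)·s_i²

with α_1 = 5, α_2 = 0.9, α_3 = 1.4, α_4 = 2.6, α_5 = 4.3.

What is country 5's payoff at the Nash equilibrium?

Country i's FOC: ∂u_i/∂s_i = α_i − s_i = 0, so s_i* = α_i.
NE contributions = (5, 0.9, 1.4, 2.6, 4.3); S = 14.2.
u_5 = α_5·S − ½·(s_5)² = 4.3·14.2 − ½·4.3² = 51.815.

51.815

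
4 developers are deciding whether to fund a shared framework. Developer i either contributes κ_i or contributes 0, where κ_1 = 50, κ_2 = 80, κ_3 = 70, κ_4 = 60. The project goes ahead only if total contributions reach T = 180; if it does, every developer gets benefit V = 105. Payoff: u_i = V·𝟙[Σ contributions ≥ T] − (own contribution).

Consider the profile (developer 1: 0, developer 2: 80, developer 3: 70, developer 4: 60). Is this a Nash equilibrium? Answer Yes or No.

Total = 210 ≥ 180: provided.
Developer 1 (pledges 0, payoff 105): pledging 50 → total 260, payoff 55. No gain.
Developer 2 (pledges 80, payoff 25): dropping to 0 → total 130, payoff 0. No gain.
Developer 3 (pledges 70, payoff 35): dropping to 0 → total 140, payoff 0. No gain.
Developer 4 (pledges 60, payoff 45): dropping to 0 → total 150, payoff 0. No gain.

Yes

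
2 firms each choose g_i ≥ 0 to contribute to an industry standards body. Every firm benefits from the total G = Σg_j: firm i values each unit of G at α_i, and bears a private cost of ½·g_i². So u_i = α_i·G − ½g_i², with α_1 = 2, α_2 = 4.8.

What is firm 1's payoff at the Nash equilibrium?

Firm i's FOC: ∂u_i/∂g_i = α_i − g_i = 0, so g_i* = α_i.
NE contributions = (2, 4.8); G = 6.8.
u_1 = α_1·G − ½·(g_1)² = 2·6.8 − ½·2² = 11.6.

11.6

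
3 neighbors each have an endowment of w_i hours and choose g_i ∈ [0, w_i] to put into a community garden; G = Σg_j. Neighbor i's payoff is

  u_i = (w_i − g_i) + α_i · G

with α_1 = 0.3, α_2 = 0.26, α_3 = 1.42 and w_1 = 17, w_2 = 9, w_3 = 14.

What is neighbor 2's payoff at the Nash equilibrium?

12.64

∂u_i/∂g_i = α_i − 1, so neighbor i contributes w_i if α_i > 1, else 0.
α_i > 1 for i ∈ {3}; NE contributions (0, 0, 14), G = 14.
u_2 = (9 − 0) + 0.26·14 = 12.64.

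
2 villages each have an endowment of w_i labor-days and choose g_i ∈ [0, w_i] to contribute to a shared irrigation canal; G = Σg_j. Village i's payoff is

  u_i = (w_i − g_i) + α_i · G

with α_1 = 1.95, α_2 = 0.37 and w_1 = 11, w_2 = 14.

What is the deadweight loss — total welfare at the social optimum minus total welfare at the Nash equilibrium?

18.48

∂u_i/∂g_i = α_i − 1, so village i contributes w_i if α_i > 1, else 0.
α_i > 1 for i ∈ {1}; NE contributions (11, 0), G = 11.
W^NE = Σw_i − G^NE + (Σα_i)·G^NE = 25 + 1.32·11 = 39.52.
Planner: ∂(Σu_j)/∂g_i = Σα_j − 1 = 1.32 > 0, so everyone contributes w_i; G^SO = 25, W^SO = 25 + 1.32·25 = 58.
Deadweight loss = 18.48.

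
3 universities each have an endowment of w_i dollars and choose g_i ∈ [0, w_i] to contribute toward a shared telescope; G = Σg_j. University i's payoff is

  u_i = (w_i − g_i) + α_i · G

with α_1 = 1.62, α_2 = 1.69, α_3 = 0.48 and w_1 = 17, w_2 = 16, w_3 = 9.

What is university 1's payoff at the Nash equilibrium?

∂u_i/∂g_i = α_i − 1, so university i contributes w_i if α_i > 1, else 0.
α_i > 1 for i ∈ {1, 2}; NE contributions (17, 16, 0), G = 33.
u_1 = (17 − 17) + 1.62·33 = 53.46.

53.46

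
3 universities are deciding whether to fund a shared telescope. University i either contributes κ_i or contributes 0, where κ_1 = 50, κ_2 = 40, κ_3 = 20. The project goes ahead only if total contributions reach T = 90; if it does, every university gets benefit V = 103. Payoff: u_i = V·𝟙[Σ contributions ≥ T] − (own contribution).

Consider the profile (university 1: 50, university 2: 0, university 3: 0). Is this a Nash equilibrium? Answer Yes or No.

Total = 50 < 90: not provided.
University 1 (pledges 50, payoff -50): dropping to 0 → total 0, payoff 0. Profitable deviation.

No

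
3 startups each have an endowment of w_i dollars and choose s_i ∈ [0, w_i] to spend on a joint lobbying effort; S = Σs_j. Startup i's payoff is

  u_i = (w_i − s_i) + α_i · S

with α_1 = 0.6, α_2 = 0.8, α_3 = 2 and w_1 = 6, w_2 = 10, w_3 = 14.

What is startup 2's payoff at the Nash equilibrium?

21.2

∂u_i/∂s_i = α_i − 1, so startup i contributes w_i if α_i > 1, else 0.
α_i > 1 for i ∈ {3}; NE contributions (0, 0, 14), S = 14.
u_2 = (10 − 0) + 0.8·14 = 21.2.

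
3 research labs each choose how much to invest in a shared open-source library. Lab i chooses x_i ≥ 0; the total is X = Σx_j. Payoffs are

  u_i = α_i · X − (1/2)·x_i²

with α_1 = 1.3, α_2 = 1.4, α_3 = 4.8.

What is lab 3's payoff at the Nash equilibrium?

24.48

Lab i's FOC: ∂u_i/∂x_i = α_i − x_i = 0, so x_i* = α_i.
NE contributions = (1.3, 1.4, 4.8); X = 7.5.
u_3 = α_3·X − ½·(x_3)² = 4.8·7.5 − ½·4.8² = 24.48.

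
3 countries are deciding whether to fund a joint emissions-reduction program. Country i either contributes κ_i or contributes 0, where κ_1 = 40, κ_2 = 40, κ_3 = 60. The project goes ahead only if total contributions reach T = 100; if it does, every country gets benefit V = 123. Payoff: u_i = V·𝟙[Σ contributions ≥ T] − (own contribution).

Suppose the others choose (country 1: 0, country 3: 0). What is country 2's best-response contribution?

Others' total = 0. Even contributing 40 gives 40 < 100: no benefit either way.
Best response: 0.

0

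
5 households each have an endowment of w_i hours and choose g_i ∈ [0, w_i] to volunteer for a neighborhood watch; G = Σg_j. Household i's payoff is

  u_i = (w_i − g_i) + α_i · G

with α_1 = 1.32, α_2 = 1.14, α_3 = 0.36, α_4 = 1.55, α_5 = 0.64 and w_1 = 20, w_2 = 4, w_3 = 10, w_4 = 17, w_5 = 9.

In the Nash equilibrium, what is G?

41

∂u_i/∂g_i = α_i − 1, so household i contributes w_i if α_i > 1, else 0.
α_i > 1 for i ∈ {1, 2, 4}; NE contributions (20, 4, 0, 17, 0), G = 41.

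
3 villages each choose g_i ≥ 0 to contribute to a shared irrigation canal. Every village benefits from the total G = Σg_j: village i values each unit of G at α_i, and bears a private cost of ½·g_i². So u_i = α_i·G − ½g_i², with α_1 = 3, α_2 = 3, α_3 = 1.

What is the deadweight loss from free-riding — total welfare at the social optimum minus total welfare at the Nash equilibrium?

34

Village i's FOC: ∂u_i/∂g_i = α_i − g_i = 0, so g_i* = α_i.
NE contributions = (3, 3, 1); G = 7.
W^NE = (Σα)·G − ½Σα_i² = 7² − ½·19 = 39.5.
Planner sets g_i = Σα_j = 7 for every i, so G^SO = 3·7 = 21.
W^SO = (Σα)·G^SO − ½·3·(Σα)² = (3/2)·7² = 73.5.
Deadweight loss = W^SO − W^NE = 34.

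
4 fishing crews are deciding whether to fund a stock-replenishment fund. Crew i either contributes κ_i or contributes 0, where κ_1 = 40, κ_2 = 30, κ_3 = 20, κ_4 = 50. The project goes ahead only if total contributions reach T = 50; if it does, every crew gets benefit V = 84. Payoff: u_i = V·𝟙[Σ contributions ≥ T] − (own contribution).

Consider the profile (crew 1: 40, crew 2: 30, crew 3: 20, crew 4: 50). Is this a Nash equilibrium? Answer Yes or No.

No

Total = 140 ≥ 50: provided.
Crew 1 (pledges 40, payoff 44): dropping to 0 → total 100, payoff 84. Profitable deviation.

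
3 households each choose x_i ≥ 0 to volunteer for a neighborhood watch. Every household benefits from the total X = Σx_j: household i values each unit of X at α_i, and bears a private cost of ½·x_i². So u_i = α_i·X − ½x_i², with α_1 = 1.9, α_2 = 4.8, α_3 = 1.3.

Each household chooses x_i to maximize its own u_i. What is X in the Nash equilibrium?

8

Household i's FOC: ∂u_i/∂x_i = α_i − x_i = 0, so x_i* = α_i.
NE contributions = (1.9, 4.8, 1.3); X = 8.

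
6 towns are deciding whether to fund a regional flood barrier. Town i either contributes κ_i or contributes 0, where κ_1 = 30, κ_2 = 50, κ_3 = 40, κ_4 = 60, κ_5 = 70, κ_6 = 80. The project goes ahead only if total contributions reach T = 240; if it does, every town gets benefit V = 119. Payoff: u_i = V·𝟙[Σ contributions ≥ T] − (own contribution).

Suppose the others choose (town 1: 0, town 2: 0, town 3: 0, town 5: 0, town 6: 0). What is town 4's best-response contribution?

Others' total = 0. Even contributing 60 gives 60 < 240: no benefit either way.
Best response: 0.

0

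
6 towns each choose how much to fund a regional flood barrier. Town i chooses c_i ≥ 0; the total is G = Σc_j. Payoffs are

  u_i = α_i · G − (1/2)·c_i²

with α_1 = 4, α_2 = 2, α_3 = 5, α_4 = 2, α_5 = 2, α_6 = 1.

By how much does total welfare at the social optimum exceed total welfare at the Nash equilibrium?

539

Town i's FOC: ∂u_i/∂c_i = α_i − c_i = 0, so c_i* = α_i.
NE contributions = (4, 2, 5, 2, 2, 1); G = 16.
W^NE = (Σα)·G − ½Σα_i² = 16² − ½·54 = 229.
Planner sets c_i = Σα_j = 16 for every i, so G^SO = 6·16 = 96.
W^SO = (Σα)·G^SO − ½·6·(Σα)² = (6/2)·16² = 768.
Deadweight loss = W^SO − W^NE = 539.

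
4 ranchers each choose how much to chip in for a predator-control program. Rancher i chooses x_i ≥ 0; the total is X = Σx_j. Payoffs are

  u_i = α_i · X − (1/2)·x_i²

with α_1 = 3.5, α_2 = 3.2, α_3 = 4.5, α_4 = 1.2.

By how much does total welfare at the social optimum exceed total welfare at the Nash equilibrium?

175.85

Rancher i's FOC: ∂u_i/∂x_i = α_i − x_i = 0, so x_i* = α_i.
NE contributions = (3.5, 3.2, 4.5, 1.2); X = 12.4.
W^NE = (Σα)·X − ½Σα_i² = 12.4² − ½·44.18 = 131.67.
Planner sets x_i = Σα_j = 12.4 for every i, so X^SO = 4·12.4 = 49.6.
W^SO = (Σα)·X^SO − ½·4·(Σα)² = (4/2)·12.4² = 307.52.
Deadweight loss = W^SO − W^NE = 175.85.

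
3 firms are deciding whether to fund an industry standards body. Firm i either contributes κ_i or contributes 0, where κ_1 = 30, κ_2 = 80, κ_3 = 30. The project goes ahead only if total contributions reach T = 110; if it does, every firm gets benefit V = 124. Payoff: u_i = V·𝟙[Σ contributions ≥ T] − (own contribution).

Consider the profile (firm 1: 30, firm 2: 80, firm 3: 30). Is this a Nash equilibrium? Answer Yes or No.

No

Total = 140 ≥ 110: provided.
Firm 1 (pledges 30, payoff 94): dropping to 0 → total 110, payoff 124. Profitable deviation.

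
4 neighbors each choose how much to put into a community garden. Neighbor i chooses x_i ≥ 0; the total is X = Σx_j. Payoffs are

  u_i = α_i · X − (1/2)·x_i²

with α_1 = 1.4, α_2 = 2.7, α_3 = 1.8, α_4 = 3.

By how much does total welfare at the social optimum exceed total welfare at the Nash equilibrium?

Neighbor i's FOC: ∂u_i/∂x_i = α_i − x_i = 0, so x_i* = α_i.
NE contributions = (1.4, 2.7, 1.8, 3); X = 8.9.
W^NE = (Σα)·X − ½Σα_i² = 8.9² − ½·21.49 = 68.465.
Planner sets x_i = Σα_j = 8.9 for every i, so X^SO = 4·8.9 = 35.6.
W^SO = (Σα)·X^SO − ½·4·(Σα)² = (4/2)·8.9² = 158.42.
Deadweight loss = W^SO − W^NE = 89.955.

89.955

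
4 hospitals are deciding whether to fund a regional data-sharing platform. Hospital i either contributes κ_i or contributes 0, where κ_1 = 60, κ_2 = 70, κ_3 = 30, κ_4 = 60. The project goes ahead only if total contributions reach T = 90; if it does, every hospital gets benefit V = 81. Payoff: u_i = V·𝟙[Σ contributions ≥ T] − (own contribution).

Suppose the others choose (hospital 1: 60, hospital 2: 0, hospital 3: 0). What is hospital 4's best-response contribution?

Others' total = 60. Contributing 60 brings total to 120 ≥ 90: gain V − κ_4 = 21.
Best response: 60.

60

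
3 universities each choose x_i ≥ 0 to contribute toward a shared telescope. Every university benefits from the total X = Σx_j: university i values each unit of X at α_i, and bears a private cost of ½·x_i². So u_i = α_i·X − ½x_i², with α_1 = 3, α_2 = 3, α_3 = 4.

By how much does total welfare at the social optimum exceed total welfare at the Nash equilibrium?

67

University i's FOC: ∂u_i/∂x_i = α_i − x_i = 0, so x_i* = α_i.
NE contributions = (3, 3, 4); X = 10.
W^NE = (Σα)·X − ½Σα_i² = 10² − ½·34 = 83.
Planner sets x_i = Σα_j = 10 for every i, so X^SO = 3·10 = 30.
W^SO = (Σα)·X^SO − ½·3·(Σα)² = (3/2)·10² = 150.
Deadweight loss = W^SO − W^NE = 67.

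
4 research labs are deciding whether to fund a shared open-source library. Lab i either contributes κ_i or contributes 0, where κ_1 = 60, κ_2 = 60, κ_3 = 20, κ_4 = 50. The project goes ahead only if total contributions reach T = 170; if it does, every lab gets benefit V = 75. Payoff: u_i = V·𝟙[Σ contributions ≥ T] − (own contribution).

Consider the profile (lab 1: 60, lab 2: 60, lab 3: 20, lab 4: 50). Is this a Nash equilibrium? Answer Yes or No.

Total = 190 ≥ 170: provided.
Lab 1 (pledges 60, payoff 15): dropping to 0 → total 130, payoff 0. No gain.
Lab 2 (pledges 60, payoff 15): dropping to 0 → total 130, payoff 0. No gain.
Lab 3 (pledges 20, payoff 55): dropping to 0 → total 170, payoff 75. Profitable deviation.

No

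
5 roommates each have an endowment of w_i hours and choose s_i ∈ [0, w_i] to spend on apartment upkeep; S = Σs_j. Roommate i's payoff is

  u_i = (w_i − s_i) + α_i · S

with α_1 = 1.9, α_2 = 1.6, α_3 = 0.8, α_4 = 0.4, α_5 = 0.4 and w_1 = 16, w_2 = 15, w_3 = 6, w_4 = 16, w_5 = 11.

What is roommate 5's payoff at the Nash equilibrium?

∂u_i/∂s_i = α_i − 1, so roommate i contributes w_i if α_i > 1, else 0.
α_i > 1 for i ∈ {1, 2}; NE contributions (16, 15, 0, 0, 0), S = 31.
u_5 = (11 − 0) + 0.4·31 = 23.4.

23.4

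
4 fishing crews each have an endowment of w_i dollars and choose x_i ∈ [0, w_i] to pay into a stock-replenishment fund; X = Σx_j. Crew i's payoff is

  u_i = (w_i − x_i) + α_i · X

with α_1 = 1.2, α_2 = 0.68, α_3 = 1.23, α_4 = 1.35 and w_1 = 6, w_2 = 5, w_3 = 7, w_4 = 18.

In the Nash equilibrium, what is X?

∂u_i/∂x_i = α_i − 1, so crew i contributes w_i if α_i > 1, else 0.
α_i > 1 for i ∈ {1, 3, 4}; NE contributions (6, 0, 7, 18), X = 31.

31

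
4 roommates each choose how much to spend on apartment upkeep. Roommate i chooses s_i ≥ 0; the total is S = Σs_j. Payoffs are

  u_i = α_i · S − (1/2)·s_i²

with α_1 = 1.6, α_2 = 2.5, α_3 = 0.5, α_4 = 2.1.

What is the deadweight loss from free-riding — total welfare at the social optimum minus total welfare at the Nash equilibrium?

Roommate i's FOC: ∂u_i/∂s_i = α_i − s_i = 0, so s_i* = α_i.
NE contributions = (1.6, 2.5, 0.5, 2.1); S = 6.7.
W^NE = (Σα)·S − ½Σα_i² = 6.7² − ½·13.47 = 38.155.
Planner sets s_i = Σα_j = 6.7 for every i, so S^SO = 4·6.7 = 26.8.
W^SO = (Σα)·S^SO − ½·4·(Σα)² = (4/2)·6.7² = 89.78.
Deadweight loss = W^SO − W^NE = 51.625.

51.625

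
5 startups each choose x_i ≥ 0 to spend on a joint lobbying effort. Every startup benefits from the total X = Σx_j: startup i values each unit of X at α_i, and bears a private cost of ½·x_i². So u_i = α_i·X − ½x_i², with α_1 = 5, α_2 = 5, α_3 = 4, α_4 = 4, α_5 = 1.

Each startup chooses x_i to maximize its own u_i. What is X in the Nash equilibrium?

Startup i's FOC: ∂u_i/∂x_i = α_i − x_i = 0, so x_i* = α_i.
NE contributions = (5, 5, 4, 4, 1); X = 19.

19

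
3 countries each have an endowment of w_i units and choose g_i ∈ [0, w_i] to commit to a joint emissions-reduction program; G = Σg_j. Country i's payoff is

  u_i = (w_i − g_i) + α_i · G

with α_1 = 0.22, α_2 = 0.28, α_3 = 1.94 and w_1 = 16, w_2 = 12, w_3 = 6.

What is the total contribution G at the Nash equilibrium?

∂u_i/∂g_i = α_i − 1, so country i contributes w_i if α_i > 1, else 0.
α_i > 1 for i ∈ {3}; NE contributions (0, 0, 6), G = 6.

6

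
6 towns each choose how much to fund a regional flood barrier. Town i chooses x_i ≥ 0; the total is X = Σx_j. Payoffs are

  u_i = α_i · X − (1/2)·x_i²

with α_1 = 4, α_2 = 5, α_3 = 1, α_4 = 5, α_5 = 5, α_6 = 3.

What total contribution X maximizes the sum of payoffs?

Planner FOC: ∂(Σu_j)/∂x_i = (Σα_j) − x_i = 0, so x_i^SO = Σα_j = 23 for every i; X^SO = 138.

138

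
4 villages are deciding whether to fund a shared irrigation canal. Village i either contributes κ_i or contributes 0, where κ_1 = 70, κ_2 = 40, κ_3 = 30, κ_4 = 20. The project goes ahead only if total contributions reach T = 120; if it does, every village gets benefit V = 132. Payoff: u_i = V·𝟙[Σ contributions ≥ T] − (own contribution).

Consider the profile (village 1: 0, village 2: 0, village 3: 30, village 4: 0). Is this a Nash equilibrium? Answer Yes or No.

No

Total = 30 < 120: not provided.
Village 1 (pledges 0, payoff 0): pledging 70 → total 100, payoff -70. No gain.
Village 2 (pledges 0, payoff 0): pledging 40 → total 70, payoff -40. No gain.
Village 3 (pledges 30, payoff -30): dropping to 0 → total 0, payoff 0. Profitable deviation.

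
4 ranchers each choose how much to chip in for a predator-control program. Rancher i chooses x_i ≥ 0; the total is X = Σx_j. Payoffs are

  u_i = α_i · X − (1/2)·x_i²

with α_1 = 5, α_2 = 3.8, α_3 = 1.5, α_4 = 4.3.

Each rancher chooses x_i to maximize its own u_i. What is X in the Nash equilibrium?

14.6

Rancher i's FOC: ∂u_i/∂x_i = α_i − x_i = 0, so x_i* = α_i.
NE contributions = (5, 3.8, 1.5, 4.3); X = 14.6.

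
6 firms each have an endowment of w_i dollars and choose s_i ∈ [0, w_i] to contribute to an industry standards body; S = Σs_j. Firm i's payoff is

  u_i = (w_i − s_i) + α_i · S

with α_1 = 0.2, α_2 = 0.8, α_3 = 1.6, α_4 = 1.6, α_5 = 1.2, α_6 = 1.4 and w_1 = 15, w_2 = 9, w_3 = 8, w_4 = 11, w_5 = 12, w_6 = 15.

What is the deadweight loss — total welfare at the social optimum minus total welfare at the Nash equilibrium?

∂u_i/∂s_i = α_i − 1, so firm i contributes w_i if α_i > 1, else 0.
α_i > 1 for i ∈ {3, 4, 5, 6}; NE contributions (0, 0, 8, 11, 12, 15), S = 46.
W^NE = Σw_i − S^NE + (Σα_i)·S^NE = 70 + 5.8·46 = 336.8.
Planner: ∂(Σu_j)/∂s_i = Σα_j − 1 = 5.8 > 0, so everyone contributes w_i; S^SO = 70, W^SO = 70 + 5.8·70 = 476.
Deadweight loss = 139.2.

139.2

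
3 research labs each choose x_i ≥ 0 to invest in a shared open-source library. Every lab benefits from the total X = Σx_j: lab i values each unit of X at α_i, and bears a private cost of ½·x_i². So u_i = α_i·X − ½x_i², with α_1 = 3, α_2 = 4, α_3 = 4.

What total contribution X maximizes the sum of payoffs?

33

Planner FOC: ∂(Σu_j)/∂x_i = (Σα_j) − x_i = 0, so x_i^SO = Σα_j = 11 for every i; X^SO = 33.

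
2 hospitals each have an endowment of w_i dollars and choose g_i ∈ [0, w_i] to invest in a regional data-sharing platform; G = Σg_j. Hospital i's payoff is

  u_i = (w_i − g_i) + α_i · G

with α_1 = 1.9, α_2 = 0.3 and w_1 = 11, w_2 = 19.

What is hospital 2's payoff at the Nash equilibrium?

∂u_i/∂g_i = α_i − 1, so hospital i contributes w_i if α_i > 1, else 0.
α_i > 1 for i ∈ {1}; NE contributions (11, 0), G = 11.
u_2 = (19 − 0) + 0.3·11 = 22.3.

22.3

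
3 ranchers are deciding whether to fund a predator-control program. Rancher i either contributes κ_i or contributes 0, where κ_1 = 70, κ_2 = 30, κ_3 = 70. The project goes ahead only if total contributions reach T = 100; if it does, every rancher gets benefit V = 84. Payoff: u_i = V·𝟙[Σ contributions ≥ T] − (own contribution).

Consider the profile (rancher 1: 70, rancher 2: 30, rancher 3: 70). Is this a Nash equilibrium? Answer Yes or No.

No

Total = 170 ≥ 100: provided.
Rancher 1 (pledges 70, payoff 14): dropping to 0 → total 100, payoff 84. Profitable deviation.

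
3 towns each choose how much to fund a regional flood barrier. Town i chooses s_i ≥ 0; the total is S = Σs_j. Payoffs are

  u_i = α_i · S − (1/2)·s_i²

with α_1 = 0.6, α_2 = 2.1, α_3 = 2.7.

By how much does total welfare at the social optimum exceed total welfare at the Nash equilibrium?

20.61

Town i's FOC: ∂u_i/∂s_i = α_i − s_i = 0, so s_i* = α_i.
NE contributions = (0.6, 2.1, 2.7); S = 5.4.
W^NE = (Σα)·S − ½Σα_i² = 5.4² − ½·12.06 = 23.13.
Planner sets s_i = Σα_j = 5.4 for every i, so S^SO = 3·5.4 = 16.2.
W^SO = (Σα)·S^SO − ½·3·(Σα)² = (3/2)·5.4² = 43.74.
Deadweight loss = W^SO − W^NE = 20.61.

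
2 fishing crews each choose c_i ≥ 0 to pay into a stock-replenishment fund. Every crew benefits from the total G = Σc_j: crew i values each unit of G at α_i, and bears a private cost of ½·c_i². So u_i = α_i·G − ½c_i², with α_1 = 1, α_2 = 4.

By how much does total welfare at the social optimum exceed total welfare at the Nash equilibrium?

Crew i's FOC: ∂u_i/∂c_i = α_i − c_i = 0, so c_i* = α_i.
NE contributions = (1, 4); G = 5.
W^NE = (Σα)·G − ½Σα_i² = 5² − ½·17 = 16.5.
Planner sets c_i = Σα_j = 5 for every i, so G^SO = 2·5 = 10.
W^SO = (Σα)·G^SO − ½·2·(Σα)² = (2/2)·5² = 25.
Deadweight loss = W^SO − W^NE = 8.5.

8.5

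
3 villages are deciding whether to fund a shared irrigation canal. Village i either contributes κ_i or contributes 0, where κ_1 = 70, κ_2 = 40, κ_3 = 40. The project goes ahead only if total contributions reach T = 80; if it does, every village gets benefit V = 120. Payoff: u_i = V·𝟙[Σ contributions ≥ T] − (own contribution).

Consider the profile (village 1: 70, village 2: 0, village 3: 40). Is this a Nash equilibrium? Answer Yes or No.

Total = 110 ≥ 80: provided.
Village 1 (pledges 70, payoff 50): dropping to 0 → total 40, payoff 0. No gain.
Village 2 (pledges 0, payoff 120): pledging 40 → total 150, payoff 80. No gain.
Village 3 (pledges 40, payoff 80): dropping to 0 → total 70, payoff 0. No gain.

Yes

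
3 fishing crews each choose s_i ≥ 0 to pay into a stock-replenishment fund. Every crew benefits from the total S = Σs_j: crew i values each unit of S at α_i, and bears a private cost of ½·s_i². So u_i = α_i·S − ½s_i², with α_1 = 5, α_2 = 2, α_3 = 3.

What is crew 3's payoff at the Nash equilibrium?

25.5

Crew i's FOC: ∂u_i/∂s_i = α_i − s_i = 0, so s_i* = α_i.
NE contributions = (5, 2, 3); S = 10.
u_3 = α_3·S − ½·(s_3)² = 3·10 − ½·3² = 25.5.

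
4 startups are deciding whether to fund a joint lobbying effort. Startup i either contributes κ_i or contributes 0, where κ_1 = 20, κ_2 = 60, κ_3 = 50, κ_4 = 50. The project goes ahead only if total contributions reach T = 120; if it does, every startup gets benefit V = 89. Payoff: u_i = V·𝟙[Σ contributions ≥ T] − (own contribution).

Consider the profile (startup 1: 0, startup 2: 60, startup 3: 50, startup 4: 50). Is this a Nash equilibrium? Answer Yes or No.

Total = 160 ≥ 120: provided.
Startup 1 (pledges 0, payoff 89): pledging 20 → total 180, payoff 69. No gain.
Startup 2 (pledges 60, payoff 29): dropping to 0 → total 100, payoff 0. No gain.
Startup 3 (pledges 50, payoff 39): dropping to 0 → total 110, payoff 0. No gain.
Startup 4 (pledges 50, payoff 39): dropping to 0 → total 110, payoff 0. No gain.

Yes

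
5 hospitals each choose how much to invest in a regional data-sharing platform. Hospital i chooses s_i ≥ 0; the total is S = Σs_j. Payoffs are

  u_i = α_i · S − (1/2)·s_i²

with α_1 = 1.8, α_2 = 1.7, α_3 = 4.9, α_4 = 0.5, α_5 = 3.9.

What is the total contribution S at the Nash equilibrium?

Hospital i's FOC: ∂u_i/∂s_i = α_i − s_i = 0, so s_i* = α_i.
NE contributions = (1.8, 1.7, 4.9, 0.5, 3.9); S = 12.8.

12.8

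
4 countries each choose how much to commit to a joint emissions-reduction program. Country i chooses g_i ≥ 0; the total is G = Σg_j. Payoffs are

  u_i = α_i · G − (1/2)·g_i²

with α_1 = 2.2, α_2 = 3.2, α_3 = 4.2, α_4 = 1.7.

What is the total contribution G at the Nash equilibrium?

11.3

Country i's FOC: ∂u_i/∂g_i = α_i − g_i = 0, so g_i* = α_i.
NE contributions = (2.2, 3.2, 4.2, 1.7); G = 11.3.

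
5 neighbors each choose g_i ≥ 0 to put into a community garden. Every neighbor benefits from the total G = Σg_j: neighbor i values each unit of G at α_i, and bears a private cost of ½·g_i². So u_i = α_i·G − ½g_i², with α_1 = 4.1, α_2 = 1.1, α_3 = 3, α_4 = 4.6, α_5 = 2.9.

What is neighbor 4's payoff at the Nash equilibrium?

Neighbor i's FOC: ∂u_i/∂g_i = α_i − g_i = 0, so g_i* = α_i.
NE contributions = (4.1, 1.1, 3, 4.6, 2.9); G = 15.7.
u_4 = α_4·G − ½·(g_4)² = 4.6·15.7 − ½·4.6² = 61.64.

61.64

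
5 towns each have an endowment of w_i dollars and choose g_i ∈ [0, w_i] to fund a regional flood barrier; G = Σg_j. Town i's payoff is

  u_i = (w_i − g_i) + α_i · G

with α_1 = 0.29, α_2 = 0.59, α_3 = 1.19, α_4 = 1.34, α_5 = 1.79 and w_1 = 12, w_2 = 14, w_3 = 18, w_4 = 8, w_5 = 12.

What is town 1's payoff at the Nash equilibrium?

∂u_i/∂g_i = α_i − 1, so town i contributes w_i if α_i > 1, else 0.
α_i > 1 for i ∈ {3, 4, 5}; NE contributions (0, 0, 18, 8, 12), G = 38.
u_1 = (12 − 0) + 0.29·38 = 23.02.

23.02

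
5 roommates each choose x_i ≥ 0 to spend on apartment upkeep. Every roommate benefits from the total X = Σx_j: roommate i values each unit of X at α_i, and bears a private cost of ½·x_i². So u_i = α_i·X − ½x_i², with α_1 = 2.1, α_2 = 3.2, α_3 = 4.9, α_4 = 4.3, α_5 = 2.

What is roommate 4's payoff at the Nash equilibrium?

Roommate i's FOC: ∂u_i/∂x_i = α_i − x_i = 0, so x_i* = α_i.
NE contributions = (2.1, 3.2, 4.9, 4.3, 2); X = 16.5.
u_4 = α_4·X − ½·(x_4)² = 4.3·16.5 − ½·4.3² = 61.705.

61.705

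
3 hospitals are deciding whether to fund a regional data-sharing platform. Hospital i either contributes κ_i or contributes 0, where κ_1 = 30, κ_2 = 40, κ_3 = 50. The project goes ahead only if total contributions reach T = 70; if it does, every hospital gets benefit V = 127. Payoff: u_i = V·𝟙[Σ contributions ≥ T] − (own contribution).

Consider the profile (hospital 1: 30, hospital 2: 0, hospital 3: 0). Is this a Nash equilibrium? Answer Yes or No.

Total = 30 < 70: not provided.
Hospital 1 (pledges 30, payoff -30): dropping to 0 → total 0, payoff 0. Profitable deviation.

No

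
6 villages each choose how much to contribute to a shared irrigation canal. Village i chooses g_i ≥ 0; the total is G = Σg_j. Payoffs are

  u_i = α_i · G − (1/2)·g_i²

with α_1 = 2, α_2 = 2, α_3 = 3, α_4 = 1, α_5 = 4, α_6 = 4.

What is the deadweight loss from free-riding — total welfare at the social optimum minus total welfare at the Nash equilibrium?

537

Village i's FOC: ∂u_i/∂g_i = α_i − g_i = 0, so g_i* = α_i.
NE contributions = (2, 2, 3, 1, 4, 4); G = 16.
W^NE = (Σα)·G − ½Σα_i² = 16² − ½·50 = 231.
Planner sets g_i = Σα_j = 16 for every i, so G^SO = 6·16 = 96.
W^SO = (Σα)·G^SO − ½·6·(Σα)² = (6/2)·16² = 768.
Deadweight loss = W^SO − W^NE = 537.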